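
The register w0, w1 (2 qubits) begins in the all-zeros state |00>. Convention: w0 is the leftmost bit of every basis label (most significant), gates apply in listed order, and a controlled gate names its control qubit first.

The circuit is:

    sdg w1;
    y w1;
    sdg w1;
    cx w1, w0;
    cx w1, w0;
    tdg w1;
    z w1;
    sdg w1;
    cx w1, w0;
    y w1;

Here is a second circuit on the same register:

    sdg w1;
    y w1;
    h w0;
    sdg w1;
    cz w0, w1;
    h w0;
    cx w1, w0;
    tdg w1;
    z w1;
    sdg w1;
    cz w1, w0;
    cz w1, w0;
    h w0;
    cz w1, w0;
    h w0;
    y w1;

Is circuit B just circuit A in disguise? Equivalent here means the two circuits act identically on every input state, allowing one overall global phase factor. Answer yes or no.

Yes, they are equivalent — the unitaries differ by at most a global phase.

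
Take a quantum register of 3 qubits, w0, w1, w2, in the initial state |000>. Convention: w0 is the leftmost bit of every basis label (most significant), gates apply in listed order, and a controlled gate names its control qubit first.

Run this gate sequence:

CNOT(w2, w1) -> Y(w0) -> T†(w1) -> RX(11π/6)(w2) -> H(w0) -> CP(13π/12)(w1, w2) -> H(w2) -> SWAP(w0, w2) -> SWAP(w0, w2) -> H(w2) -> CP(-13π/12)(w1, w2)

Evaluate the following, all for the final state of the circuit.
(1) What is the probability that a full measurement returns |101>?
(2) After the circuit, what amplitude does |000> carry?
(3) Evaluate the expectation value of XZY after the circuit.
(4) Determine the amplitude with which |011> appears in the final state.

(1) Outcome |101> occurs with probability 1/4 - sqrt(3)/8. Key observation: gates 6-11 undo each other exactly, leaving only the rest of the circuit to track.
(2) |000> carries amplitude I*(-sqrt(3) - 1)/4 in the final state.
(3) The observable XZY averages to -1/2.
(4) The amplitude on |011> is 0.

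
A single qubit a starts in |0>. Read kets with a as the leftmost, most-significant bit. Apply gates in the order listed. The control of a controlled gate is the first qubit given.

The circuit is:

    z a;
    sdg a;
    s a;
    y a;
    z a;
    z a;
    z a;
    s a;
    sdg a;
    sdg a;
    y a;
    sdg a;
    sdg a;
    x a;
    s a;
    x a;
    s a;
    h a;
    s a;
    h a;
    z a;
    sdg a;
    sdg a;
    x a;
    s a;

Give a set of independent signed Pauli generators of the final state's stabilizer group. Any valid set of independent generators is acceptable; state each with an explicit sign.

One valid set of independent stabilizer generators is -X (any independent generating set of the same group is equally correct).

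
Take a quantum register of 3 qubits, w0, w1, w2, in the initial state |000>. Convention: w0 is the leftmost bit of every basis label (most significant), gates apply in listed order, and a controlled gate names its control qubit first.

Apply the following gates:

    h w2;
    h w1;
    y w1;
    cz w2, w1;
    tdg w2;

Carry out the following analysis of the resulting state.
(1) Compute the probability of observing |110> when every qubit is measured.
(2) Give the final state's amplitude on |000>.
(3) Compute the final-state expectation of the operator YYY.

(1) Outcome |110> occurs with probability 0.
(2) The amplitude on |000> is -I/2.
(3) The expectation value of YYY is 0.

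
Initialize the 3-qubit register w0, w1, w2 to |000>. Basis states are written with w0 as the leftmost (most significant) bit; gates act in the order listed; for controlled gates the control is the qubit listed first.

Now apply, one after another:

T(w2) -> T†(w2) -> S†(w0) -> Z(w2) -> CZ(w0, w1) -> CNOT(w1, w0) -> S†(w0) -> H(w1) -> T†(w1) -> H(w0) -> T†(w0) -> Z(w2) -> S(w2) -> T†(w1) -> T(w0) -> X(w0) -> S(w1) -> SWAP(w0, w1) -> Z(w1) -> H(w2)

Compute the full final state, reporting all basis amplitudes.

The resulting statevector has amplitude sqrt(2)/4 on |000>, sqrt(2)/4 on |001>, -sqrt(2)/4 on |010>, -sqrt(2)/4 on |011>, sqrt(2)/4 on |100>, sqrt(2)/4 on |101>, -sqrt(2)/4 on |110>, -sqrt(2)/4 on |111>.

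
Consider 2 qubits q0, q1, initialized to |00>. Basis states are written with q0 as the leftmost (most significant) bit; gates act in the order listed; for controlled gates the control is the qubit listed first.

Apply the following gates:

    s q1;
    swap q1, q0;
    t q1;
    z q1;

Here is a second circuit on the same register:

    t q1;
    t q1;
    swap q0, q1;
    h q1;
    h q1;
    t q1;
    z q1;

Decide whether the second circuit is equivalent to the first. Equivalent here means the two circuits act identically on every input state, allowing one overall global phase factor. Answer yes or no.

Yes: on every input state the two circuits agree up to one overall phase factor.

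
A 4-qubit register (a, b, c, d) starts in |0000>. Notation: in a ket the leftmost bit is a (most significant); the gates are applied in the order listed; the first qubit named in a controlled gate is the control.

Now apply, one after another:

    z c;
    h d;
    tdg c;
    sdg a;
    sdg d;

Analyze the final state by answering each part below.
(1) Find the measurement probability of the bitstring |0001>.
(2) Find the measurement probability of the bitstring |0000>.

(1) Outcome |0001> occurs with probability 1/2.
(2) The probability of measuring |0000> is 1/2.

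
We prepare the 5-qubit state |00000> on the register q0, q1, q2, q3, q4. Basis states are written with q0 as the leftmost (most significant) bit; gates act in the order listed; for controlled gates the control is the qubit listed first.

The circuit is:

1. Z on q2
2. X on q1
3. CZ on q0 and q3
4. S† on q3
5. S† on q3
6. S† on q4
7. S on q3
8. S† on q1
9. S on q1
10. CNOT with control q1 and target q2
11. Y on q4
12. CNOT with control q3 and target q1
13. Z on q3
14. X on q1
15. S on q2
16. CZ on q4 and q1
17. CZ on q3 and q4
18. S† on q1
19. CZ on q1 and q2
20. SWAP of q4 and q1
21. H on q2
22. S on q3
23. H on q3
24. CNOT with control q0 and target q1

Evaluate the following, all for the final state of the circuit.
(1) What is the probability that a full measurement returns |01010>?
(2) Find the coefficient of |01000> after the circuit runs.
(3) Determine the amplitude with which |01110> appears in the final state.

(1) Outcome |01010> occurs with probability 1/4.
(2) The amplitude on |01000> is -1/2.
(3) The final state's coefficient on |01110> equals 1/2.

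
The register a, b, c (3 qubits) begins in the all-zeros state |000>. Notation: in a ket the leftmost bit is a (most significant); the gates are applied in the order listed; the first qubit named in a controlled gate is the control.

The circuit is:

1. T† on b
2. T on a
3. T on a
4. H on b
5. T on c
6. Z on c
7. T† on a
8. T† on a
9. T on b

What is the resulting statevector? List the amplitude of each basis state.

The final amplitudes are sqrt(2)/2 on |000>, sqrt(2)*exp(I*pi/4)/2 on |010>, and 0 on every other basis state.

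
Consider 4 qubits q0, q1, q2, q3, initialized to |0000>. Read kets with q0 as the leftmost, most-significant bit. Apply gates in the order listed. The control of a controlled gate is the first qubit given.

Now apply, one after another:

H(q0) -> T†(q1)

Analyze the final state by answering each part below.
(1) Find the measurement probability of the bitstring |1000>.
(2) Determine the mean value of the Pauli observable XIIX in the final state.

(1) Outcome |1000> occurs with probability 1/2.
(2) The observable XIIX averages to 0.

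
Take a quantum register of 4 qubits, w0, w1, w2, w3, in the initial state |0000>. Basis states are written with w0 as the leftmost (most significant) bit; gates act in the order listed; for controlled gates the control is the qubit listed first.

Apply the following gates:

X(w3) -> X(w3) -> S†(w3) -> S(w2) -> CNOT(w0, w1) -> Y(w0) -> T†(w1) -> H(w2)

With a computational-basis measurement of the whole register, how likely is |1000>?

Outcome |1000> occurs with probability 1/2. Key observation: steps 1-2 multiply out to the identity, so the circuit reduces to the remaining gates.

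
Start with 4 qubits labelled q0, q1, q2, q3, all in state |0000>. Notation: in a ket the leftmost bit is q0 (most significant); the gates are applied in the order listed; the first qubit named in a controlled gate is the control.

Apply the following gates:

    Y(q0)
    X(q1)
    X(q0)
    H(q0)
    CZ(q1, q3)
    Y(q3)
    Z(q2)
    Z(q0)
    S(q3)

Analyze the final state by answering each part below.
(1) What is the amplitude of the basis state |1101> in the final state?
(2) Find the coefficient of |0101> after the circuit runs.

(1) The amplitude on |1101> is sqrt(2)*I/2.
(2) |0101> carries amplitude -sqrt(2)*I/2 in the final state.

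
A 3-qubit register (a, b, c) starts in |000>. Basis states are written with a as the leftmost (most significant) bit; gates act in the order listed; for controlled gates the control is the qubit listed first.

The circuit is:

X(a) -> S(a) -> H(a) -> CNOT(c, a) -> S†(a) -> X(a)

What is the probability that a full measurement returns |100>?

Outcome |100> occurs with probability 1/2.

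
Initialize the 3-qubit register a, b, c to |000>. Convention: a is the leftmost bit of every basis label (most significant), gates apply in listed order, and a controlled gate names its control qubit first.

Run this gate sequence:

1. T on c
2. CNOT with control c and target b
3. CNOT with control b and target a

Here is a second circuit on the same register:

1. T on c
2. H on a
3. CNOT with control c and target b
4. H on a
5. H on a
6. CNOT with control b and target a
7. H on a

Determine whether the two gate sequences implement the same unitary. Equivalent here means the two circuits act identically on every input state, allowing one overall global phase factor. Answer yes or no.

No — the two circuits implement different unitaries, even allowing a global phase.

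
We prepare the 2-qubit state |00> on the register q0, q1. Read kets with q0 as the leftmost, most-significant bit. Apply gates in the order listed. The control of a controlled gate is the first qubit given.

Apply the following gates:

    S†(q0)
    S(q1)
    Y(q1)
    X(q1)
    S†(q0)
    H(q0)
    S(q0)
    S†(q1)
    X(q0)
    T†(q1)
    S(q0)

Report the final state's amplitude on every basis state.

The final amplitudes are -sqrt(2)/2 on |00>, 0 on |01>, -sqrt(2)/2 on |10>, 0 on |11>.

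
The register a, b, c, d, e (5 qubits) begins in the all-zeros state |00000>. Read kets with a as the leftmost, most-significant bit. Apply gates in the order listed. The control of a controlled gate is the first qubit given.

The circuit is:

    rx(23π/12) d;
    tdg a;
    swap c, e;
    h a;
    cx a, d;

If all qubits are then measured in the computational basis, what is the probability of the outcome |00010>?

The probability of measuring |00010> is -sqrt(6)/16 - sqrt(2)/16 + 1/4.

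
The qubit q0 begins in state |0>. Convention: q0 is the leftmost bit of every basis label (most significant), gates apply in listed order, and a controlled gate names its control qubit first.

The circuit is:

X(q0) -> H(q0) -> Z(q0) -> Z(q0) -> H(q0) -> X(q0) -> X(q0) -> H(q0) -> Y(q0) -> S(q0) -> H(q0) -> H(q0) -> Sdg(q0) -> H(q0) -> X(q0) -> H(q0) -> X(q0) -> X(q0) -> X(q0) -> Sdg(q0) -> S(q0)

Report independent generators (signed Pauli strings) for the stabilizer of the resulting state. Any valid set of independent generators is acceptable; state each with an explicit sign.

One valid set of independent stabilizer generators is -X (any independent generating set of the same group is equally correct).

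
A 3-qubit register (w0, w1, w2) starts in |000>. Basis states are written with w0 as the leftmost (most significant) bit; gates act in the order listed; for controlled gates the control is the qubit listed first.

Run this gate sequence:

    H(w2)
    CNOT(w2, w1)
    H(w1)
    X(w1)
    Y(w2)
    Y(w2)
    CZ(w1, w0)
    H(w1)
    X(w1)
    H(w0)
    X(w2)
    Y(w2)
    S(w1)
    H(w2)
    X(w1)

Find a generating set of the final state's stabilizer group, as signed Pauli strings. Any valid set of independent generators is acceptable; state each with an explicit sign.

The stabilizer group can be generated by +XII, -IYZ, +IZX, among other valid generating sets.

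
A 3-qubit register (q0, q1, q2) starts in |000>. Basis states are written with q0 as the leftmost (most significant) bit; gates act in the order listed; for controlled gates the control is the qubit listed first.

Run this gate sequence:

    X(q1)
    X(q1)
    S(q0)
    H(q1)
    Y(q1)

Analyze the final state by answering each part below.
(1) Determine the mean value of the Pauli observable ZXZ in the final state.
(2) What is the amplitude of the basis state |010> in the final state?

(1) The observable ZXZ averages to -1. Key observation: gates 1-2 undo each other exactly, leaving only the rest of the circuit to track.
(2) |010> carries amplitude sqrt(2)*I/2 in the final state.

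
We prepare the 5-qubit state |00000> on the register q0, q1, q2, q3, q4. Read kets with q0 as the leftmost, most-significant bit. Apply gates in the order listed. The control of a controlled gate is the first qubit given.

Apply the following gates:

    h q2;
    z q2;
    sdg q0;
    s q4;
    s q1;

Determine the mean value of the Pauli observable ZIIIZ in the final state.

The expectation value of ZIIIZ is 1.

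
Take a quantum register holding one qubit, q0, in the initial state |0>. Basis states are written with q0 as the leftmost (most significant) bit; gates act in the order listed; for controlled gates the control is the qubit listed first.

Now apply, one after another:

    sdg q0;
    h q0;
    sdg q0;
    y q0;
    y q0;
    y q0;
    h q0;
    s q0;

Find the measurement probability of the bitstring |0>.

The probability of measuring |0> is 1/2.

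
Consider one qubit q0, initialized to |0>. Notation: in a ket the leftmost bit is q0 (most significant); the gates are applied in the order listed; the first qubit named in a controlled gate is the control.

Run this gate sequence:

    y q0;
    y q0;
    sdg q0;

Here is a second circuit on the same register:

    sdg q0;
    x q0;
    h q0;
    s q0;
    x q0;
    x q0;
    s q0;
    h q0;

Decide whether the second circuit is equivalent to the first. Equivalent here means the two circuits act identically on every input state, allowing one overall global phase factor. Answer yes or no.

Yes, they are equivalent — the unitaries differ by at most a global phase.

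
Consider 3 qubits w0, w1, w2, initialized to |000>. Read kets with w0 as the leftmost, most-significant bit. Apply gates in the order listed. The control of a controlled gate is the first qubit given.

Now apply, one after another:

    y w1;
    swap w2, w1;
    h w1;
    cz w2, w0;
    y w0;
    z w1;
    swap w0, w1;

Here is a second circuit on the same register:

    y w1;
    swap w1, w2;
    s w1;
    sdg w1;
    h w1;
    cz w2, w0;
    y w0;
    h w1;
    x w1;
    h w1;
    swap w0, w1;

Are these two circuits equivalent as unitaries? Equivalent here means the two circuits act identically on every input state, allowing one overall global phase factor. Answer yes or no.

Yes: on every input state the two circuits agree up to one overall phase factor.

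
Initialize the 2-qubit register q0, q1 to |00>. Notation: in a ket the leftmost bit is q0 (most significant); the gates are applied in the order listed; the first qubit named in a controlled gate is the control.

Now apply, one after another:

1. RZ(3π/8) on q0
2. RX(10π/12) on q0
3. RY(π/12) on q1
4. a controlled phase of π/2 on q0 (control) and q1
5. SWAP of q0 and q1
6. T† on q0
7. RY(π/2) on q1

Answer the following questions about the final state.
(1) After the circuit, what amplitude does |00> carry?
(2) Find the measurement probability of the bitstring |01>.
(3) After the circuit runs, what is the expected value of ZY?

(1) |00> carries amplitude 3*sqrt(sqrt(2)/4 + 1/2)*exp(-3*I*pi/16)/8 + sqrt(3)*sqrt(1/2 - sqrt(2)/4)*exp(-3*I*pi/16)/8 - sqrt(1/2 - sqrt(2)/4)*exp(-3*I*pi/16)/8 + I*sqrt(1/2 - sqrt(2)/4)*exp(-3*I*pi/16)/8 + sqrt(3)*I*sqrt(1/2 - sqrt(2)/4)*exp(-3*I*pi/16)/8 - sqrt(3)*sqrt(sqrt(2)/4 + 1/2)*exp(-3*I*pi/16)/8 + sqrt(3)*I*sqrt(sqrt(2)/4 + 1/2)*exp(-3*I*pi/16)/8 + 3*I*sqrt(sqrt(2)/4 + 1/2)*exp(-3*I*pi/16)/8 in the final state.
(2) A full measurement returns |01> with probability sqrt(2)/16 + sqrt(6)/16 + 1/4.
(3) In the final state, ZY has expectation -1/4 - sqrt(6)/16 - sqrt(2)/16.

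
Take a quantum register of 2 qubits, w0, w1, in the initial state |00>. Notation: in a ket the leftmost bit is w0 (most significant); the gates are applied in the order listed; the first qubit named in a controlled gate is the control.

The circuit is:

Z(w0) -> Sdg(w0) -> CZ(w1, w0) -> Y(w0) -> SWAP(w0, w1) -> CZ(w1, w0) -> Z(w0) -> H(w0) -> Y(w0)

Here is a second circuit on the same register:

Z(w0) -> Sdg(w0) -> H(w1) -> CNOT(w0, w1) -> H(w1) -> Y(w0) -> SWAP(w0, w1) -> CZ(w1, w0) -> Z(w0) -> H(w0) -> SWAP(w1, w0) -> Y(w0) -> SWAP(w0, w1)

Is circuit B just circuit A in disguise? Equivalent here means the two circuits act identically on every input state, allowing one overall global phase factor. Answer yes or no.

No: there is an input state on which the two circuits produce genuinely different outputs (not merely differing by a phase).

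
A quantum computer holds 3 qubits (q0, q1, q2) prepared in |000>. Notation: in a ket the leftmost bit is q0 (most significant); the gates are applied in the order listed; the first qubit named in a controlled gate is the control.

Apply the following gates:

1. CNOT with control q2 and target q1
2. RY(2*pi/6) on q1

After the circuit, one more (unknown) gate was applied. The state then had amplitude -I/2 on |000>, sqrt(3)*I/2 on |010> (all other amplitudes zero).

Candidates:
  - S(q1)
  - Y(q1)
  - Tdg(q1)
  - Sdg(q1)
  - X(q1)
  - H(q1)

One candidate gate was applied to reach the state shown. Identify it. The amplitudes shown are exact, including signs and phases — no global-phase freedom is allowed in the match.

The applied gate was Y(q1).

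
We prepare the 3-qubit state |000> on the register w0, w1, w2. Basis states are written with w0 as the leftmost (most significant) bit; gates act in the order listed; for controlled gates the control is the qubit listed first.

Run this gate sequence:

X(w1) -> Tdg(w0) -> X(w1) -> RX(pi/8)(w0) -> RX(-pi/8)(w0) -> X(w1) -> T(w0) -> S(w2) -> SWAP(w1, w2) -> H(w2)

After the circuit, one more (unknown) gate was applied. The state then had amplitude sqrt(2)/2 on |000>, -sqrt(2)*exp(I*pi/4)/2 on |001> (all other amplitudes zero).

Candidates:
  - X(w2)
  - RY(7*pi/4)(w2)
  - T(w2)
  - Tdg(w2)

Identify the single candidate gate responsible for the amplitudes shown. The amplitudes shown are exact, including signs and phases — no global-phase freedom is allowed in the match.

The applied gate was T(w2).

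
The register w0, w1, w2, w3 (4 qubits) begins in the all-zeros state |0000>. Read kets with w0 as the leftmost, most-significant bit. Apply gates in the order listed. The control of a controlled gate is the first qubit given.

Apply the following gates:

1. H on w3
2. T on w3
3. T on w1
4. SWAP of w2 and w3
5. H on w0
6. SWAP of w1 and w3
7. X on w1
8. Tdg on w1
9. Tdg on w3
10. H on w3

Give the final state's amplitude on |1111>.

|1111> carries amplitude sqrt(2)/4 in the final state.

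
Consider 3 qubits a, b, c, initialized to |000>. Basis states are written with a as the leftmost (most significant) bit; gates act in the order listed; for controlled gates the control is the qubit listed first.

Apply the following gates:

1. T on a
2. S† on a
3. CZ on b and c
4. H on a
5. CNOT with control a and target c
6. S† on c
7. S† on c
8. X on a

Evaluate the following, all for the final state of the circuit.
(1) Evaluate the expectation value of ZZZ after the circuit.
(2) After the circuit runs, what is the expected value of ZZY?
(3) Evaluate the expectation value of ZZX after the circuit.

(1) In the final state, ZZZ has expectation -1.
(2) The expectation value of ZZY is 0.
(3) The expectation value of ZZX is 0.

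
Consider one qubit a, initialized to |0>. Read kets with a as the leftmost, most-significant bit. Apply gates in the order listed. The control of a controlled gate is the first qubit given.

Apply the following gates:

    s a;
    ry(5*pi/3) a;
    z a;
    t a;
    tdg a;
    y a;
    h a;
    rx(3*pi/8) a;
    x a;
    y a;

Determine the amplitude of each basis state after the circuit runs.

The final amplitudes are -sqrt(6)*cos(3*pi/16)/4 + sqrt(2)*cos(3*pi/16)/4 - sqrt(6)*I*sin(3*pi/16)/4 - sqrt(2)*I*sin(3*pi/16)/4 on |0>, -sqrt(6)*cos(3*pi/16)/4 - sqrt(2)*cos(3*pi/16)/4 - sqrt(6)*I*sin(3*pi/16)/4 + sqrt(2)*I*sin(3*pi/16)/4 on |1>.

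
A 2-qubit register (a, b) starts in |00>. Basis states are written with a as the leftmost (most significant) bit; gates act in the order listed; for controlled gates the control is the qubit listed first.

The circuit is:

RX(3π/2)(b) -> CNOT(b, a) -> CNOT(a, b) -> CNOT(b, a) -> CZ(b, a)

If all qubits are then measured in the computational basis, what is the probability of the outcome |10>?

The probability of measuring |10> is 1/2.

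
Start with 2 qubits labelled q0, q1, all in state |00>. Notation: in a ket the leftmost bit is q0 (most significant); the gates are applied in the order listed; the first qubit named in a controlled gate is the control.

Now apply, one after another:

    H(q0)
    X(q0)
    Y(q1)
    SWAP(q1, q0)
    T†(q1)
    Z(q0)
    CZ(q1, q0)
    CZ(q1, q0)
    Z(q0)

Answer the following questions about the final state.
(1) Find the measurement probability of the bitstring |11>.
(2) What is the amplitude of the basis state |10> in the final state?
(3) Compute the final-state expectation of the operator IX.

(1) The probability of measuring |11> is 1/2. Key observation: steps 6-9 multiply out to the identity, so the circuit reduces to the remaining gates.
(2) |10> carries amplitude sqrt(2)*I/2 in the final state.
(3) The expectation value of IX is sqrt(2)/2.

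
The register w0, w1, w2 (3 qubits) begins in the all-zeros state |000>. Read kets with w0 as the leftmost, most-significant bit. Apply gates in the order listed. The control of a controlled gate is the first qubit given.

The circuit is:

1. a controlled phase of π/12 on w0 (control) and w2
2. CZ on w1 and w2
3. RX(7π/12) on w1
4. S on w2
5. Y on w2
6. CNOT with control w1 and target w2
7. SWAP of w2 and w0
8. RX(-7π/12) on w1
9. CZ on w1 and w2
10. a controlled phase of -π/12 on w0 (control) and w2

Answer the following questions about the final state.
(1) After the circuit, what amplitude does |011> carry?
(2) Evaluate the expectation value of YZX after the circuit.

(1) The final state's coefficient on |011> equals 0.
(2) The observable YZX averages to 0.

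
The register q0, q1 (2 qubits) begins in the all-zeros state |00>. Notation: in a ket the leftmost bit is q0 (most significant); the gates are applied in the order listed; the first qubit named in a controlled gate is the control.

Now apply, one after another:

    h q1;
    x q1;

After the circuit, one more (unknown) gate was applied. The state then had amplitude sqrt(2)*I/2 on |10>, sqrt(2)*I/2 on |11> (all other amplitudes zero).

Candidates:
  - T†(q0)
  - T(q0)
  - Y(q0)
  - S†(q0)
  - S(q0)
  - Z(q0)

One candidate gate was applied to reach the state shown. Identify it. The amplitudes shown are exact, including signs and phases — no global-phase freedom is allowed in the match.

The unique candidate consistent with the amplitudes is Y(q0).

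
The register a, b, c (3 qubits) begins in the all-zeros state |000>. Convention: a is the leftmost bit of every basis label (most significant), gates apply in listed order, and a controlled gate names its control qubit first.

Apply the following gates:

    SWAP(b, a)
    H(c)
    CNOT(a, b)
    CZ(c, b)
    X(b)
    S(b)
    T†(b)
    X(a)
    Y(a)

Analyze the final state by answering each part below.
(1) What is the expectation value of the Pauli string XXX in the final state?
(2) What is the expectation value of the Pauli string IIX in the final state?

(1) The observable XXX averages to 0.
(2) The observable IIX averages to 1.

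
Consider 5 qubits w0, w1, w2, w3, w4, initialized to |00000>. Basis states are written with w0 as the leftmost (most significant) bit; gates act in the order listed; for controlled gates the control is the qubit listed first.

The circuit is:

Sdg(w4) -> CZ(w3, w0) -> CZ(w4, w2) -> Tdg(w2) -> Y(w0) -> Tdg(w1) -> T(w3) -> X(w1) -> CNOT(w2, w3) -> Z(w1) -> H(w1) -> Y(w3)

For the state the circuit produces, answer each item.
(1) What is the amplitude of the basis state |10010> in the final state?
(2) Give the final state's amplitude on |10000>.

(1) The amplitude on |10010> is sqrt(2)/2.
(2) The final state's coefficient on |10000> equals 0.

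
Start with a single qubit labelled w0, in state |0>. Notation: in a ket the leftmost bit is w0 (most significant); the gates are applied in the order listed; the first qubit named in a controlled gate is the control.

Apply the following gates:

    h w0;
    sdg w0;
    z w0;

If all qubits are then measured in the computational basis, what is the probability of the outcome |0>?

Outcome |0> occurs with probability 1/2.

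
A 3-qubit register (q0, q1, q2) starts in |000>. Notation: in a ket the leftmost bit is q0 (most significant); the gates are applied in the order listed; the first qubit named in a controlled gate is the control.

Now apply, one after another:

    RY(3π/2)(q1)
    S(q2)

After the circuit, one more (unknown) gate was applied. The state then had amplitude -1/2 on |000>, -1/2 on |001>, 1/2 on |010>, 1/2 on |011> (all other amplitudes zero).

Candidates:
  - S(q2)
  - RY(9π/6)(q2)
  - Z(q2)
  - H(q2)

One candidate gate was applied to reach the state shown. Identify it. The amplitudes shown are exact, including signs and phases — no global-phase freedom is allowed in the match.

The applied gate was H(q2).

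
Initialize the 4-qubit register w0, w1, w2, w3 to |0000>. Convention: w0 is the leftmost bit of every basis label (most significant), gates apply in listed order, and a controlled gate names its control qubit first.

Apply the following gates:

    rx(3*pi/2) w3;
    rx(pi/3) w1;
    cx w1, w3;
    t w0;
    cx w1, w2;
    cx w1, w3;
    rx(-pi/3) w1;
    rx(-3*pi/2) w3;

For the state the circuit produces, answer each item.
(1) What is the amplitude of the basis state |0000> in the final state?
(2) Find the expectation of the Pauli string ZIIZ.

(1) The final state's coefficient on |0000> equals 3/4.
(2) In the final state, ZIIZ has expectation 1.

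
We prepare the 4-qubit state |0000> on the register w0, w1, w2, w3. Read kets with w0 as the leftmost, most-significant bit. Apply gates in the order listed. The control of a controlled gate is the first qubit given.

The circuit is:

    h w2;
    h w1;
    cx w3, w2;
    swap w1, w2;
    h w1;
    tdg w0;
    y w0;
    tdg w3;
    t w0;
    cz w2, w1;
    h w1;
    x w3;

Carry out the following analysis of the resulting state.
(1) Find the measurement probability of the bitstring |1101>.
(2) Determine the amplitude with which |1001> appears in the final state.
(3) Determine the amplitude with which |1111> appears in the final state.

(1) Outcome |1101> occurs with probability 1/4.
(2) |1001> carries amplitude exp(3*I*pi/4)/2 in the final state.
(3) |1111> carries amplitude exp(3*I*pi/4)/2 in the final state.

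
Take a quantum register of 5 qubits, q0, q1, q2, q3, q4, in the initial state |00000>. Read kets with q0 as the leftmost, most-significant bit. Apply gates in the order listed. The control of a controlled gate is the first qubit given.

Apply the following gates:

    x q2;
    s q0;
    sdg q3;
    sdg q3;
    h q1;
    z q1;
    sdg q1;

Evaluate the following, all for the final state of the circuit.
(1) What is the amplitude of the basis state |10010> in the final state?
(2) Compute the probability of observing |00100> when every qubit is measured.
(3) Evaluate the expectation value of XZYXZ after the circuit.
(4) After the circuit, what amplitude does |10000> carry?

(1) The amplitude on |10010> is 0.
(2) A full measurement returns |00100> with probability 1/2.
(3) In the final state, XZYXZ has expectation 0.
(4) The final state's coefficient on |10000> equals 0.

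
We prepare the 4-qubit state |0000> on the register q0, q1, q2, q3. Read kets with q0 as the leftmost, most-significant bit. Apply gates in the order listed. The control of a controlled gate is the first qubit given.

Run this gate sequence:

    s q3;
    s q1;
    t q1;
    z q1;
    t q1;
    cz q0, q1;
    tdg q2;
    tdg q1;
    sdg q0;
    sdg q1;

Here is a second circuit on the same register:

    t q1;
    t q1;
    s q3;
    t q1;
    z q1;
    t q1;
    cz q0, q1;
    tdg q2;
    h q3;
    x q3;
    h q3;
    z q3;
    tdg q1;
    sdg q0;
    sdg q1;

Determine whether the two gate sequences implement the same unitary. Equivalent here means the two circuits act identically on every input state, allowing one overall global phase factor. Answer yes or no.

Yes — the two circuits implement the same unitary up to a global phase.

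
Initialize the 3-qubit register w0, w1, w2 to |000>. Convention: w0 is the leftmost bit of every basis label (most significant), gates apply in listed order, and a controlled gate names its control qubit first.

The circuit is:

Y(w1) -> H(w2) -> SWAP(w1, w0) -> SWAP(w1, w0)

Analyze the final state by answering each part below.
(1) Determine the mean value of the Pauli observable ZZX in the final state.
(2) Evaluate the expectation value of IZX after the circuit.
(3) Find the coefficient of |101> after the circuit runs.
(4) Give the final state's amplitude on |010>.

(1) In the final state, ZZX has expectation -1.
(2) The observable IZX averages to -1.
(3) The final state's coefficient on |101> equals 0.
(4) The final state's coefficient on |010> equals sqrt(2)*I/2.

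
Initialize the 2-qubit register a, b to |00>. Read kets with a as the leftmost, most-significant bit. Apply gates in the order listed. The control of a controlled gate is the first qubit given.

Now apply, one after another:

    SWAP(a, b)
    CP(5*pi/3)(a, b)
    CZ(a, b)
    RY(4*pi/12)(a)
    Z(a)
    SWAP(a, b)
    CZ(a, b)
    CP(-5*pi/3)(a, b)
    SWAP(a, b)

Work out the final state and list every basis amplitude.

The final amplitudes are sqrt(3)/2 on |00>, 0 on |01>, -1/2 on |10>, 0 on |11>.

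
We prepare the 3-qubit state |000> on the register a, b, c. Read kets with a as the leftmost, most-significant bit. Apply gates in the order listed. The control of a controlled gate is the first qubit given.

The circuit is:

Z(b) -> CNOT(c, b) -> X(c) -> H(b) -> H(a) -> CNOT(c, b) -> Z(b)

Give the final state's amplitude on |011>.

The final state's coefficient on |011> equals -1/2.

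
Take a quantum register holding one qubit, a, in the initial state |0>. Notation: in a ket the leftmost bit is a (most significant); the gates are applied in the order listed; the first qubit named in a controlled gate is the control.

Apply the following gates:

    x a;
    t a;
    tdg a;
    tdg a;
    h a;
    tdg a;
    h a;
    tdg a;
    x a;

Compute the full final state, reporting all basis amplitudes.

After the circuit, the state carries amplitude -I/2 - exp(I*pi/4)/2 on |0>, -exp(3*I*pi/4)/2 + I/2 on |1>.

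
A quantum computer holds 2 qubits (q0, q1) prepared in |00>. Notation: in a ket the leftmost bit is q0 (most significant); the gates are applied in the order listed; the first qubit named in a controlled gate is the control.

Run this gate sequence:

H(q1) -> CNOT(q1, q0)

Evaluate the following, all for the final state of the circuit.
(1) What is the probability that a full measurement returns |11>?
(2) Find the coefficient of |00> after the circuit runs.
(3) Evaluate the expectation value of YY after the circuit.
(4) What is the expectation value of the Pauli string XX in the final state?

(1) The probability of measuring |11> is 1/2.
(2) |00> carries amplitude sqrt(2)/2 in the final state.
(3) The expectation value of YY is -1.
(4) In the final state, XX has expectation 1.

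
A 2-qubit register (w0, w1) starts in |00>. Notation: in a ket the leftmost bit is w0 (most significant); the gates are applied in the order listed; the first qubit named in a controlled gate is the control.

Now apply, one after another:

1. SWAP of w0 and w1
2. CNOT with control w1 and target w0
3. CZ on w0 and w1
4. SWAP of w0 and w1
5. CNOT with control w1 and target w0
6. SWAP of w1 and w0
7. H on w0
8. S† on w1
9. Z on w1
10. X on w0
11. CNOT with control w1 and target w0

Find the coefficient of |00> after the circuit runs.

The amplitude on |00> is sqrt(2)/2.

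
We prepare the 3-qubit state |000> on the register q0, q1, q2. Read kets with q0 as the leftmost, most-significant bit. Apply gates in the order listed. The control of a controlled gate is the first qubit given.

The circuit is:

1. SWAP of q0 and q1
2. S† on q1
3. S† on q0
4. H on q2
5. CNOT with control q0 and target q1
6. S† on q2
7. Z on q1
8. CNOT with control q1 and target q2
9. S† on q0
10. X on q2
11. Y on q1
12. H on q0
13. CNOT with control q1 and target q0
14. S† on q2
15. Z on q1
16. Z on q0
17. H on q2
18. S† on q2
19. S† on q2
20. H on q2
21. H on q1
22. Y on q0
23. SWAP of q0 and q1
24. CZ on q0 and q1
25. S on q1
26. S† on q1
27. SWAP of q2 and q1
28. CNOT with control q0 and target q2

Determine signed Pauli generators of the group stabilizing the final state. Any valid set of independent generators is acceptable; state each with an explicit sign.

One valid set of independent stabilizer generators is +XIZ, +IXI, +ZIX (any independent generating set of the same group is equally correct). Key observation: steps 25-26 multiply out to the identity, so the circuit reduces to the remaining gates.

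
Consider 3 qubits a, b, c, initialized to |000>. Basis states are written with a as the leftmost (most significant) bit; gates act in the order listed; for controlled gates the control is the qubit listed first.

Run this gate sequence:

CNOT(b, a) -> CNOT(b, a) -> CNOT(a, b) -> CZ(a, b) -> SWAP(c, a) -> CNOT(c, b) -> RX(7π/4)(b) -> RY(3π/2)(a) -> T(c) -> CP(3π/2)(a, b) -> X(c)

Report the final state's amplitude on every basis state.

After the circuit, the state carries amplitude 0 on |000>, sqrt(2*sqrt(2) + 4)/4 on |001>, 0 on |010>, I*sqrt(4 - 2*sqrt(2))/4 on |011>, 0 on |100>, -sqrt(2*sqrt(2) + 4)/4 on |101>, 0 on |110>, -sqrt(4 - 2*sqrt(2))/4 on |111>. Key observation: steps 1-2 multiply out to the identity, so the circuit reduces to the remaining gates.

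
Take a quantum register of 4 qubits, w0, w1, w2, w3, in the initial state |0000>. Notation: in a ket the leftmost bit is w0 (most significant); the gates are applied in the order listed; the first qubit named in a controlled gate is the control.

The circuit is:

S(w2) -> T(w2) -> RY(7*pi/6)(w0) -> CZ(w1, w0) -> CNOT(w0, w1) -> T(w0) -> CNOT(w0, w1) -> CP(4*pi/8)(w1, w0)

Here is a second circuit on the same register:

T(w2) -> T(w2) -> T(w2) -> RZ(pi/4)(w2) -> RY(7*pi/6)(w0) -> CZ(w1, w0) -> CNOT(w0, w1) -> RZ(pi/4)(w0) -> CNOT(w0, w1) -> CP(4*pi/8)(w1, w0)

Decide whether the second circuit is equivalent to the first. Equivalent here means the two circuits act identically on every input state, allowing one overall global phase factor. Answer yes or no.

No, they are not equivalent — no single phase factor reconciles the two unitaries.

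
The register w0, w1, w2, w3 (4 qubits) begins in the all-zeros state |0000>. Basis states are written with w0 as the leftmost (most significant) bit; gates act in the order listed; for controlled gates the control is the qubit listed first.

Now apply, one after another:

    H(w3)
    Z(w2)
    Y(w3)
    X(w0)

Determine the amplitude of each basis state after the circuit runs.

After the circuit, the state carries amplitude -sqrt(2)*I/2 on |1000>, sqrt(2)*I/2 on |1001>, and 0 on every other basis state.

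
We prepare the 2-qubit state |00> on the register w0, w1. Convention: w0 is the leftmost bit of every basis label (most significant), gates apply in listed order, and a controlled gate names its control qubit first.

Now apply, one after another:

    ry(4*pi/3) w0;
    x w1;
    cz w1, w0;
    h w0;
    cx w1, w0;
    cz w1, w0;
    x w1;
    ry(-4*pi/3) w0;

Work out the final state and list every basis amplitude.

After the circuit, the state carries amplitude sqrt(2)/2 on |00>, 0 on |01>, -sqrt(2)/2 on |10>, 0 on |11>.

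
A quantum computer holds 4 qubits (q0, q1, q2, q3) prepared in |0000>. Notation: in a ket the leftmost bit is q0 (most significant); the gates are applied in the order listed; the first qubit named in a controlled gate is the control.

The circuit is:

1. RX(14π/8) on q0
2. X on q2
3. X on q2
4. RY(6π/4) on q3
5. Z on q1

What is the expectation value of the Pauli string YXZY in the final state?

The expectation value of YXZY is 0.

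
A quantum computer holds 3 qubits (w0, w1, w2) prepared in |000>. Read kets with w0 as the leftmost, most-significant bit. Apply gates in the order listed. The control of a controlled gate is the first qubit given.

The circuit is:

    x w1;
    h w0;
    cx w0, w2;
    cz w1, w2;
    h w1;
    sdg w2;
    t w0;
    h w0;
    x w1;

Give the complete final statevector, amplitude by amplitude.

After the circuit, the state carries amplitude -sqrt(2)/4 on |000>, -sqrt(2)*exp(3*I*pi/4)/4 on |001>, sqrt(2)/4 on |010>, sqrt(2)*exp(3*I*pi/4)/4 on |011>, -sqrt(2)/4 on |100>, sqrt(2)*exp(3*I*pi/4)/4 on |101>, sqrt(2)/4 on |110>, -sqrt(2)*exp(3*I*pi/4)/4 on |111>.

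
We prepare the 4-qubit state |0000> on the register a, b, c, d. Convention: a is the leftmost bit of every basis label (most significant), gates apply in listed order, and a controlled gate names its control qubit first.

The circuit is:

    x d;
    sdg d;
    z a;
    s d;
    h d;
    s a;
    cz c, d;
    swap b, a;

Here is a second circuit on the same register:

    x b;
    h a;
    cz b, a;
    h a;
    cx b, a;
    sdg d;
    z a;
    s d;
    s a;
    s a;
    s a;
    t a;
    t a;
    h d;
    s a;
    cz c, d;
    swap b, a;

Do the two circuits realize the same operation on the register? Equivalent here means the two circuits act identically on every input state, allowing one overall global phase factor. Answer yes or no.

No, they are not equivalent — no single phase factor reconciles the two unitaries.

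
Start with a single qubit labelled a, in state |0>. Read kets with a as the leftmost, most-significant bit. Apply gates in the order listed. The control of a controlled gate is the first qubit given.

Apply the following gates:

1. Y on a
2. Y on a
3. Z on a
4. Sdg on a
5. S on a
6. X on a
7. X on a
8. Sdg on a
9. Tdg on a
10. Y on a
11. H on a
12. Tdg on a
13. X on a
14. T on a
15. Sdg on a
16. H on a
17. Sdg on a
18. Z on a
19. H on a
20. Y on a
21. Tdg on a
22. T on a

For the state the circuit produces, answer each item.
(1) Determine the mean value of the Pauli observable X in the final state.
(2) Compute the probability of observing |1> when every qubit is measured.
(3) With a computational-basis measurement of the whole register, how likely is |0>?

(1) The expectation value of X is 1. Key observation: gates 5-8 undo each other exactly, leaving only the rest of the circuit to track.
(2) A full measurement returns |1> with probability 1/2.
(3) A full measurement returns |0> with probability 1/2.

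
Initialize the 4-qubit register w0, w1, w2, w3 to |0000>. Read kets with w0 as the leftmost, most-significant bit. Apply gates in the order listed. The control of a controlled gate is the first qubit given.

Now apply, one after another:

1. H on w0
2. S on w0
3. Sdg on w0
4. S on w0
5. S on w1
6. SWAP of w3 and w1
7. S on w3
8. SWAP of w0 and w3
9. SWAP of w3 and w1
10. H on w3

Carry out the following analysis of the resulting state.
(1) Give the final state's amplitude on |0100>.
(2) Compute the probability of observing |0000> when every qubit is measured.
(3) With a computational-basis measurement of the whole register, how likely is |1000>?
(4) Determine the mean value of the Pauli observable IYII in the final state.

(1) |0100> carries amplitude I/2 in the final state.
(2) The probability of measuring |0000> is 1/4.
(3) Outcome |1000> occurs with probability 0.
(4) The observable IYII averages to 1.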